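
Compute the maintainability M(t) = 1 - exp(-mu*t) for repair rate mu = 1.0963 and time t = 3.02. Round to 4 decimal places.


mu = 1.0963, t = 3.02
mu * t = 1.0963 * 3.02 = 3.3108
exp(-3.3108) = 0.0365
M(t) = 1 - 0.0365
M(t) = 0.9635

0.9635


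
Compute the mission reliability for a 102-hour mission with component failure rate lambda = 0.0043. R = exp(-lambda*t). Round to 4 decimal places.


lambda = 0.0043
mission_time = 102
lambda * t = 0.0043 * 102 = 0.4386
R = exp(-0.4386)
R = 0.6449

0.6449


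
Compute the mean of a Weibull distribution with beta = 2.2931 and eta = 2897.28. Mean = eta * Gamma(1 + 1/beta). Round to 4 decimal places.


beta = 2.2931, eta = 2897.28
1/beta = 0.4361
1 + 1/beta = 1.4361
Gamma(1.4361) = 0.8859
Mean = 2897.28 * 0.8859
Mean = 2566.6568

2566.6568


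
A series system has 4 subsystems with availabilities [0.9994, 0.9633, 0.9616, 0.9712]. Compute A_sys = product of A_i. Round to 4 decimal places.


Subsystems: [0.9994, 0.9633, 0.9616, 0.9712]
After subsystem 1 (A=0.9994): product = 0.9994
After subsystem 2 (A=0.9633): product = 0.9627
After subsystem 3 (A=0.9616): product = 0.9258
After subsystem 4 (A=0.9712): product = 0.8991
A_sys = 0.8991

0.8991


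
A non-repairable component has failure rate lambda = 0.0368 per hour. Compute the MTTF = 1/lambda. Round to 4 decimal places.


lambda = 0.0368
MTTF = 1 / 0.0368
MTTF = 27.1739

27.1739


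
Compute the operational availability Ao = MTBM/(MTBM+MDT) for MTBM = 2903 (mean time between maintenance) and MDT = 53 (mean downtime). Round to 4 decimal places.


MTBM = 2903
MDT = 53
MTBM + MDT = 2956
Ao = 2903 / 2956
Ao = 0.9821

0.9821


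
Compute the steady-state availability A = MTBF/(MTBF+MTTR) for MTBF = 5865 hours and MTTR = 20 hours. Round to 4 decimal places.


MTBF = 5865
MTTR = 20
MTBF + MTTR = 5885
A = 5865 / 5885
A = 0.9966

0.9966


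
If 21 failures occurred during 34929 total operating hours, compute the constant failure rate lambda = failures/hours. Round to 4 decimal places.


failures = 21
total_hours = 34929
lambda = 21 / 34929
lambda = 0.0006

0.0006


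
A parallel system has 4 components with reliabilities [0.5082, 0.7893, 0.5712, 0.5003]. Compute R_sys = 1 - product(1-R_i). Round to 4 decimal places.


Components: [0.5082, 0.7893, 0.5712, 0.5003]
(1 - 0.5082) = 0.4918, running product = 0.4918
(1 - 0.7893) = 0.2107, running product = 0.1036
(1 - 0.5712) = 0.4288, running product = 0.0444
(1 - 0.5003) = 0.4997, running product = 0.0222
Product of (1-R_i) = 0.0222
R_sys = 1 - 0.0222 = 0.9778

0.9778


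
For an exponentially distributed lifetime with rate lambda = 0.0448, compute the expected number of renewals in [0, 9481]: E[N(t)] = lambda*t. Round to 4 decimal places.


lambda = 0.0448
t = 9481
E[N(t)] = lambda * t
E[N(t)] = 0.0448 * 9481
E[N(t)] = 424.7488

424.7488


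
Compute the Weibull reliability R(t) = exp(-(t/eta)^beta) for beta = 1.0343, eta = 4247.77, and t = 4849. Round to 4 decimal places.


beta = 1.0343, eta = 4247.77, t = 4849
t/eta = 4849 / 4247.77 = 1.1415
(t/eta)^beta = 1.1415^1.0343 = 1.1467
R(t) = exp(-1.1467)
R(t) = 0.3177

0.3177


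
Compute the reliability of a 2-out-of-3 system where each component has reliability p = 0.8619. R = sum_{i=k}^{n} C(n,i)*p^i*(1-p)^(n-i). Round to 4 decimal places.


k = 2, n = 3, p = 0.8619
i=2: C(3,2)=3 * 0.8619^2 * 0.1381^1 = 0.3078
i=3: C(3,3)=1 * 0.8619^3 * 0.1381^0 = 0.6403
R = sum of terms = 0.9481

0.9481


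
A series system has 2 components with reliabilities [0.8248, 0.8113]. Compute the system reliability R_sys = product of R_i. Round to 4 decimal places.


Components: [0.8248, 0.8113]
After component 1 (R=0.8248): product = 0.8248
After component 2 (R=0.8113): product = 0.6692
R_sys = 0.6692

0.6692


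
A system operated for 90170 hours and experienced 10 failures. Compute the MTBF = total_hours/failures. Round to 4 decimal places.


total_hours = 90170
failures = 10
MTBF = 90170 / 10
MTBF = 9017.0

9017.0


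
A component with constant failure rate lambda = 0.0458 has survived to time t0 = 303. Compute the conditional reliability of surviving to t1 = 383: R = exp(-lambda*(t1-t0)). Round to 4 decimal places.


lambda = 0.0458
t0 = 303, t1 = 383
t1 - t0 = 80
lambda * (t1-t0) = 0.0458 * 80 = 3.664
R = exp(-3.664)
R = 0.0256

0.0256


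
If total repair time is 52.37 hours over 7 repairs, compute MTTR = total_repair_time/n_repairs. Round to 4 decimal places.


total_repair_time = 52.37
n_repairs = 7
MTTR = 52.37 / 7
MTTR = 7.4814

7.4814


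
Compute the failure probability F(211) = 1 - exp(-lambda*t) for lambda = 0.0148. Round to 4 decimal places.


lambda = 0.0148, t = 211
lambda * t = 3.1228
exp(-3.1228) = 0.044
F(t) = 1 - 0.044
F(t) = 0.956

0.956


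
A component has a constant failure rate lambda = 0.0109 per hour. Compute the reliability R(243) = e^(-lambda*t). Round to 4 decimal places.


lambda = 0.0109
t = 243
lambda * t = 2.6487
R(t) = e^(-2.6487)
R(t) = 0.0707

0.0707


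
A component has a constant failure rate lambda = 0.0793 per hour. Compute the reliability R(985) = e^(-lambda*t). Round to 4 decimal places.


lambda = 0.0793
t = 985
lambda * t = 78.1105
R(t) = e^(-78.1105)
R(t) = 0.0

0.0


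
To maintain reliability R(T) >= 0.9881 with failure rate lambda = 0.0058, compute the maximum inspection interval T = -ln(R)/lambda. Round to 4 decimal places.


R_target = 0.9881
lambda = 0.0058
-ln(0.9881) = 0.012
T = 0.012 / 0.0058
T = 2.064

2.064


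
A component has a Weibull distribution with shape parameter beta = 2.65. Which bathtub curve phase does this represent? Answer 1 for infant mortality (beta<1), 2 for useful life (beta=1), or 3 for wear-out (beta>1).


beta = 2.65
Compare beta to 1:
beta < 1 => infant mortality (phase 1)
beta = 1 => useful life (phase 2)
beta > 1 => wear-out (phase 3)
Since beta = 2.65, this is wear-out (increasing failure rate)
Phase = 3

3


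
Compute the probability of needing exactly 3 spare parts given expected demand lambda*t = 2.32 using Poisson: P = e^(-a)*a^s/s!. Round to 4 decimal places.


a = 2.32, s = 3
e^(-a) = e^(-2.32) = 0.0983
a^s = 2.32^3 = 12.4872
s! = 6
P = 0.0983 * 12.4872 / 6
P = 0.2045

0.2045


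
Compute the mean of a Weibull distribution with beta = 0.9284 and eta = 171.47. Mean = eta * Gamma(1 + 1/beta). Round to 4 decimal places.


beta = 0.9284, eta = 171.47
1/beta = 1.0771
1 + 1/beta = 2.0771
Gamma(2.0771) = 1.0351
Mean = 171.47 * 1.0351
Mean = 177.4878

177.4878


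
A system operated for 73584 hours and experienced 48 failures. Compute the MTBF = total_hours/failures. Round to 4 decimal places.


total_hours = 73584
failures = 48
MTBF = 73584 / 48
MTBF = 1533.0

1533.0


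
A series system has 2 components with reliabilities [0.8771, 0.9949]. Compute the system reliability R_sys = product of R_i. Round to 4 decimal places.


Components: [0.8771, 0.9949]
After component 1 (R=0.8771): product = 0.8771
After component 2 (R=0.9949): product = 0.8726
R_sys = 0.8726

0.8726


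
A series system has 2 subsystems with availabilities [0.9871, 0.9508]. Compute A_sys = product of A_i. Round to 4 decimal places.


Subsystems: [0.9871, 0.9508]
After subsystem 1 (A=0.9871): product = 0.9871
After subsystem 2 (A=0.9508): product = 0.9385
A_sys = 0.9385

0.9385


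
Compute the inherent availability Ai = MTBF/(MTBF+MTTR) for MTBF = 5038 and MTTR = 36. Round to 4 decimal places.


MTBF = 5038
MTTR = 36
MTBF + MTTR = 5074
Ai = 5038 / 5074
Ai = 0.9929

0.9929


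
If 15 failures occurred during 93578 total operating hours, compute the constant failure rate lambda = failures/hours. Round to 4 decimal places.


failures = 15
total_hours = 93578
lambda = 15 / 93578
lambda = 0.0002

0.0002


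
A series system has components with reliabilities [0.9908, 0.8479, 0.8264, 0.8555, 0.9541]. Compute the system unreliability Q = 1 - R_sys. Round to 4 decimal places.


Components: [0.9908, 0.8479, 0.8264, 0.8555, 0.9541]
After component 1: product = 0.9908
After component 2: product = 0.8401
After component 3: product = 0.6943
After component 4: product = 0.5939
After component 5: product = 0.5667
R_sys = 0.5667
Q = 1 - 0.5667 = 0.4333

0.4333


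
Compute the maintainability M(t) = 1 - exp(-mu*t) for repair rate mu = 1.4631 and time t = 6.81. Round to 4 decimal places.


mu = 1.4631, t = 6.81
mu * t = 1.4631 * 6.81 = 9.9637
exp(-9.9637) = 0.0
M(t) = 1 - 0.0
M(t) = 1.0

1.0


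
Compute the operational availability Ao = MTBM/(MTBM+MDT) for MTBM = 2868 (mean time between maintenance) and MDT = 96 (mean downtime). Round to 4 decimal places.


MTBM = 2868
MDT = 96
MTBM + MDT = 2964
Ao = 2868 / 2964
Ao = 0.9676

0.9676


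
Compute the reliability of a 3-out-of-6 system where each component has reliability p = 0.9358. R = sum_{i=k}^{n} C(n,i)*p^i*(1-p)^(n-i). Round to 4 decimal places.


k = 3, n = 6, p = 0.9358
i=3: C(6,3)=20 * 0.9358^3 * 0.0642^3 = 0.0043
i=4: C(6,4)=15 * 0.9358^4 * 0.0642^2 = 0.0474
i=5: C(6,5)=6 * 0.9358^5 * 0.0642^1 = 0.2764
i=6: C(6,6)=1 * 0.9358^6 * 0.0642^0 = 0.6716
R = sum of terms = 0.9998

0.9998


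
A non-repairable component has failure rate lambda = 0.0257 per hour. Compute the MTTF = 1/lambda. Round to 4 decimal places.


lambda = 0.0257
MTTF = 1 / 0.0257
MTTF = 38.9105

38.9105


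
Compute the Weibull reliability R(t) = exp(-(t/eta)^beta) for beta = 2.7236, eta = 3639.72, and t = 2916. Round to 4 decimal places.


beta = 2.7236, eta = 3639.72, t = 2916
t/eta = 2916 / 3639.72 = 0.8012
(t/eta)^beta = 0.8012^2.7236 = 0.5467
R(t) = exp(-0.5467)
R(t) = 0.5788

0.5788


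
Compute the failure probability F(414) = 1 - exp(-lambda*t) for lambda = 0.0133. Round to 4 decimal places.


lambda = 0.0133, t = 414
lambda * t = 5.5062
exp(-5.5062) = 0.0041
F(t) = 1 - 0.0041
F(t) = 0.9959

0.9959


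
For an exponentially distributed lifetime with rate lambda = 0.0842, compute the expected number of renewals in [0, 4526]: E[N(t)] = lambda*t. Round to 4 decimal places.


lambda = 0.0842
t = 4526
E[N(t)] = lambda * t
E[N(t)] = 0.0842 * 4526
E[N(t)] = 381.0892

381.0892


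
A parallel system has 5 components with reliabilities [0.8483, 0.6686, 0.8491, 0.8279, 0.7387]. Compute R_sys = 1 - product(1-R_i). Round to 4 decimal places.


Components: [0.8483, 0.6686, 0.8491, 0.8279, 0.7387]
(1 - 0.8483) = 0.1517, running product = 0.1517
(1 - 0.6686) = 0.3314, running product = 0.0503
(1 - 0.8491) = 0.1509, running product = 0.0076
(1 - 0.8279) = 0.1721, running product = 0.0013
(1 - 0.7387) = 0.2613, running product = 0.0003
Product of (1-R_i) = 0.0003
R_sys = 1 - 0.0003 = 0.9997

0.9997


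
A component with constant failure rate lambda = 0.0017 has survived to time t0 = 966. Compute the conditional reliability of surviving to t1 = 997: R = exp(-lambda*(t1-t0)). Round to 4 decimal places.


lambda = 0.0017
t0 = 966, t1 = 997
t1 - t0 = 31
lambda * (t1-t0) = 0.0017 * 31 = 0.0527
R = exp(-0.0527)
R = 0.9487

0.9487


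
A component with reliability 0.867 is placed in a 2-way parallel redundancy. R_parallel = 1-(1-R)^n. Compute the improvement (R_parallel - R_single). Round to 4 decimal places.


R_single = 0.867, n = 2
1 - R_single = 0.133
(1 - R_single)^n = 0.133^2 = 0.0177
R_parallel = 1 - 0.0177 = 0.9823
Improvement = 0.9823 - 0.867
Improvement = 0.1153

0.1153


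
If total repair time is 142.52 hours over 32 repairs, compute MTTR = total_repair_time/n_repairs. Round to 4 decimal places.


total_repair_time = 142.52
n_repairs = 32
MTTR = 142.52 / 32
MTTR = 4.4538

4.4538


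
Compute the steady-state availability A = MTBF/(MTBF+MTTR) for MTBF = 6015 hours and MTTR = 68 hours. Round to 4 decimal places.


MTBF = 6015
MTTR = 68
MTBF + MTTR = 6083
A = 6015 / 6083
A = 0.9888

0.9888


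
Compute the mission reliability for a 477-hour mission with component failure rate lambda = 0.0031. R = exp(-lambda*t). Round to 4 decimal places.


lambda = 0.0031
mission_time = 477
lambda * t = 0.0031 * 477 = 1.4787
R = exp(-1.4787)
R = 0.2279

0.2279


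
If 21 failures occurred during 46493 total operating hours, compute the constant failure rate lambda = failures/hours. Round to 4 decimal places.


failures = 21
total_hours = 46493
lambda = 21 / 46493
lambda = 0.0005

0.0005


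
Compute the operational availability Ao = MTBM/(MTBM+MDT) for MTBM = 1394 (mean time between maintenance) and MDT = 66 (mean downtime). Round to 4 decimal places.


MTBM = 1394
MDT = 66
MTBM + MDT = 1460
Ao = 1394 / 1460
Ao = 0.9548

0.9548


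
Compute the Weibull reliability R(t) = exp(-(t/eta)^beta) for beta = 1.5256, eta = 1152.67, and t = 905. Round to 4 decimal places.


beta = 1.5256, eta = 1152.67, t = 905
t/eta = 905 / 1152.67 = 0.7851
(t/eta)^beta = 0.7851^1.5256 = 0.6914
R(t) = exp(-0.6914)
R(t) = 0.5009

0.5009


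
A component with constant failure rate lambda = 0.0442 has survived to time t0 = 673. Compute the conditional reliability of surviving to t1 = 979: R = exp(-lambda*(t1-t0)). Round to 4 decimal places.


lambda = 0.0442
t0 = 673, t1 = 979
t1 - t0 = 306
lambda * (t1-t0) = 0.0442 * 306 = 13.5252
R = exp(-13.5252)
R = 0.0

0.0


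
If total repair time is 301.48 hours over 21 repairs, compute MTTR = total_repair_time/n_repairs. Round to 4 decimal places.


total_repair_time = 301.48
n_repairs = 21
MTTR = 301.48 / 21
MTTR = 14.3562

14.3562


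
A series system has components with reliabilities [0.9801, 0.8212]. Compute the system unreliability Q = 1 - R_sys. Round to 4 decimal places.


Components: [0.9801, 0.8212]
After component 1: product = 0.9801
After component 2: product = 0.8049
R_sys = 0.8049
Q = 1 - 0.8049 = 0.1951

0.1951


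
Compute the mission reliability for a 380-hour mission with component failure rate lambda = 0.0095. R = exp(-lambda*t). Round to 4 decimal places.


lambda = 0.0095
mission_time = 380
lambda * t = 0.0095 * 380 = 3.61
R = exp(-3.61)
R = 0.0271

0.0271


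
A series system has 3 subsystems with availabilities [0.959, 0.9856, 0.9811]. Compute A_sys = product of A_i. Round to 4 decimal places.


Subsystems: [0.959, 0.9856, 0.9811]
After subsystem 1 (A=0.959): product = 0.959
After subsystem 2 (A=0.9856): product = 0.9452
After subsystem 3 (A=0.9811): product = 0.9273
A_sys = 0.9273

0.9273


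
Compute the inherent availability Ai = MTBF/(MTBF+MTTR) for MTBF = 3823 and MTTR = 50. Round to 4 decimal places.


MTBF = 3823
MTTR = 50
MTBF + MTTR = 3873
Ai = 3823 / 3873
Ai = 0.9871

0.9871


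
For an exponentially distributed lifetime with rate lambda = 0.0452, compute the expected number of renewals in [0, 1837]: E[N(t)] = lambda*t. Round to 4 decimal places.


lambda = 0.0452
t = 1837
E[N(t)] = lambda * t
E[N(t)] = 0.0452 * 1837
E[N(t)] = 83.0324

83.0324


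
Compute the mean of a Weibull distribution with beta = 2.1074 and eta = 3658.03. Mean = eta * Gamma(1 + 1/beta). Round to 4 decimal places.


beta = 2.1074, eta = 3658.03
1/beta = 0.4745
1 + 1/beta = 1.4745
Gamma(1.4745) = 0.8857
Mean = 3658.03 * 0.8857
Mean = 3239.8223

3239.8223


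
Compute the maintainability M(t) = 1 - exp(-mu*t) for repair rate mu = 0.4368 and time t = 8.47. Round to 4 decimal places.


mu = 0.4368, t = 8.47
mu * t = 0.4368 * 8.47 = 3.6997
exp(-3.6997) = 0.0247
M(t) = 1 - 0.0247
M(t) = 0.9753

0.9753


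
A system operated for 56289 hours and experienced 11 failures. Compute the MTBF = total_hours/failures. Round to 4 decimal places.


total_hours = 56289
failures = 11
MTBF = 56289 / 11
MTBF = 5117.1818

5117.1818


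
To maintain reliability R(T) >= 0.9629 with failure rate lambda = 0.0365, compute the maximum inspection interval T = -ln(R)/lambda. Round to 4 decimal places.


R_target = 0.9629
lambda = 0.0365
-ln(0.9629) = 0.0378
T = 0.0378 / 0.0365
T = 1.0358

1.0358


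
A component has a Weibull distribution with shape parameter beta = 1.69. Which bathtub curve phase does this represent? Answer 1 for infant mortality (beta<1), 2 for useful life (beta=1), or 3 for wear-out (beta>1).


beta = 1.69
Compare beta to 1:
beta < 1 => infant mortality (phase 1)
beta = 1 => useful life (phase 2)
beta > 1 => wear-out (phase 3)
Since beta = 1.69, this is wear-out (increasing failure rate)
Phase = 3

3


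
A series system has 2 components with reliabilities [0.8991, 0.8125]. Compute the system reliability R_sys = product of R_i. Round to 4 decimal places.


Components: [0.8991, 0.8125]
After component 1 (R=0.8991): product = 0.8991
After component 2 (R=0.8125): product = 0.7305
R_sys = 0.7305

0.7305


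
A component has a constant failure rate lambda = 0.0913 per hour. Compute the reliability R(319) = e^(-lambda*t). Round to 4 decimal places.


lambda = 0.0913
t = 319
lambda * t = 29.1247
R(t) = e^(-29.1247)
R(t) = 0.0

0.0


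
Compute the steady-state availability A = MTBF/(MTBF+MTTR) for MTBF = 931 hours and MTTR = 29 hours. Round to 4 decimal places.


MTBF = 931
MTTR = 29
MTBF + MTTR = 960
A = 931 / 960
A = 0.9698

0.9698


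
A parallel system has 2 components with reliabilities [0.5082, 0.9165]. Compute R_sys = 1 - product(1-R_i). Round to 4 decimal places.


Components: [0.5082, 0.9165]
(1 - 0.5082) = 0.4918, running product = 0.4918
(1 - 0.9165) = 0.0835, running product = 0.0411
Product of (1-R_i) = 0.0411
R_sys = 1 - 0.0411 = 0.9589

0.9589


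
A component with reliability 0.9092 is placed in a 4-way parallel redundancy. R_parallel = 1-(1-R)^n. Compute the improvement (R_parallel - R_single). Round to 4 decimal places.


R_single = 0.9092, n = 4
1 - R_single = 0.0908
(1 - R_single)^n = 0.0908^4 = 0.0001
R_parallel = 1 - 0.0001 = 0.9999
Improvement = 0.9999 - 0.9092
Improvement = 0.0907

0.0907


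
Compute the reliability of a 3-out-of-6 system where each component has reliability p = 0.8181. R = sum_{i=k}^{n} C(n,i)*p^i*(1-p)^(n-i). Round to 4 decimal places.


k = 3, n = 6, p = 0.8181
i=3: C(6,3)=20 * 0.8181^3 * 0.1819^3 = 0.0659
i=4: C(6,4)=15 * 0.8181^4 * 0.1819^2 = 0.2223
i=5: C(6,5)=6 * 0.8181^5 * 0.1819^1 = 0.4
i=6: C(6,6)=1 * 0.8181^6 * 0.1819^0 = 0.2998
R = sum of terms = 0.988

0.988


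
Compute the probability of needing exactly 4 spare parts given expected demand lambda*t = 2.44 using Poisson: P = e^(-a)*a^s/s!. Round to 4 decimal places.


a = 2.44, s = 4
e^(-a) = e^(-2.44) = 0.0872
a^s = 2.44^4 = 35.4454
s! = 24
P = 0.0872 * 35.4454 / 24
P = 0.1287

0.1287


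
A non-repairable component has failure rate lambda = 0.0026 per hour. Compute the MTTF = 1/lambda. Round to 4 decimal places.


lambda = 0.0026
MTTF = 1 / 0.0026
MTTF = 384.6154

384.6154


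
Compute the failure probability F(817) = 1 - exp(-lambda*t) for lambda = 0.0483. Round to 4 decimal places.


lambda = 0.0483, t = 817
lambda * t = 39.4611
exp(-39.4611) = 0.0
F(t) = 1 - 0.0
F(t) = 1.0

1.0


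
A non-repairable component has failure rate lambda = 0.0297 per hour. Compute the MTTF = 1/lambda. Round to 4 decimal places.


lambda = 0.0297
MTTF = 1 / 0.0297
MTTF = 33.67

33.67


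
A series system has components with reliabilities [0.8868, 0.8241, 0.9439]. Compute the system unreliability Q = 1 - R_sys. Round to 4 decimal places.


Components: [0.8868, 0.8241, 0.9439]
After component 1: product = 0.8868
After component 2: product = 0.7308
After component 3: product = 0.6898
R_sys = 0.6898
Q = 1 - 0.6898 = 0.3102

0.3102


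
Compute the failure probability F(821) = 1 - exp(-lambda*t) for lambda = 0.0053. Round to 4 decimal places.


lambda = 0.0053, t = 821
lambda * t = 4.3513
exp(-4.3513) = 0.0129
F(t) = 1 - 0.0129
F(t) = 0.9871

0.9871


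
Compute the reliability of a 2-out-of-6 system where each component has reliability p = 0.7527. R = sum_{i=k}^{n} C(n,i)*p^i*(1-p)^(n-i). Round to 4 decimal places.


k = 2, n = 6, p = 0.7527
i=2: C(6,2)=15 * 0.7527^2 * 0.2473^4 = 0.0318
i=3: C(6,3)=20 * 0.7527^3 * 0.2473^3 = 0.129
i=4: C(6,4)=15 * 0.7527^4 * 0.2473^2 = 0.2945
i=5: C(6,5)=6 * 0.7527^5 * 0.2473^1 = 0.3585
i=6: C(6,6)=1 * 0.7527^6 * 0.2473^0 = 0.1819
R = sum of terms = 0.9956

0.9956


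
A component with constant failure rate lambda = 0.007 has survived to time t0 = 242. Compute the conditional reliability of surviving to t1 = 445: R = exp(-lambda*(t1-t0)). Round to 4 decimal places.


lambda = 0.007
t0 = 242, t1 = 445
t1 - t0 = 203
lambda * (t1-t0) = 0.007 * 203 = 1.421
R = exp(-1.421)
R = 0.2415

0.2415


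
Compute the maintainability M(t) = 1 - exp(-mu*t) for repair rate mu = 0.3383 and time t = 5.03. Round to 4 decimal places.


mu = 0.3383, t = 5.03
mu * t = 0.3383 * 5.03 = 1.7016
exp(-1.7016) = 0.1824
M(t) = 1 - 0.1824
M(t) = 0.8176

0.8176


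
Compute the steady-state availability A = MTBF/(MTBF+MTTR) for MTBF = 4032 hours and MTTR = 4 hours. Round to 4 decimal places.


MTBF = 4032
MTTR = 4
MTBF + MTTR = 4036
A = 4032 / 4036
A = 0.999

0.999


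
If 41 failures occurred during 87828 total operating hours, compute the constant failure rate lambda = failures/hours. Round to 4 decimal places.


failures = 41
total_hours = 87828
lambda = 41 / 87828
lambda = 0.0005

0.0005


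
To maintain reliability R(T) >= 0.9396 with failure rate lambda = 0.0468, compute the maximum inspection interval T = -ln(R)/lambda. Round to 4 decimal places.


R_target = 0.9396
lambda = 0.0468
-ln(0.9396) = 0.0623
T = 0.0623 / 0.0468
T = 1.3312

1.3312


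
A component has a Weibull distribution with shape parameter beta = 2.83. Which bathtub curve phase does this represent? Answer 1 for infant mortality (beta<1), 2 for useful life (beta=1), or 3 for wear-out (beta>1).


beta = 2.83
Compare beta to 1:
beta < 1 => infant mortality (phase 1)
beta = 1 => useful life (phase 2)
beta > 1 => wear-out (phase 3)
Since beta = 2.83, this is wear-out (increasing failure rate)
Phase = 3

3


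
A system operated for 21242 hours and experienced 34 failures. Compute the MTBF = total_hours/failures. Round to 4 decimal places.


total_hours = 21242
failures = 34
MTBF = 21242 / 34
MTBF = 624.7647

624.7647


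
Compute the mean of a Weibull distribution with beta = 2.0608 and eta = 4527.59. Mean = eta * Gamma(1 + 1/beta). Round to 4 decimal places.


beta = 2.0608, eta = 4527.59
1/beta = 0.4852
1 + 1/beta = 1.4852
Gamma(1.4852) = 0.8858
Mean = 4527.59 * 0.8858
Mean = 4010.7226

4010.7226


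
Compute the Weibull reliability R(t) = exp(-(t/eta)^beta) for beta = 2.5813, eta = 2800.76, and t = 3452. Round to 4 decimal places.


beta = 2.5813, eta = 2800.76, t = 3452
t/eta = 3452 / 2800.76 = 1.2325
(t/eta)^beta = 1.2325^2.5813 = 1.7154
R(t) = exp(-1.7154)
R(t) = 0.1799

0.1799


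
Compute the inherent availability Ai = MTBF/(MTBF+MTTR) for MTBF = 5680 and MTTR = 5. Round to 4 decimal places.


MTBF = 5680
MTTR = 5
MTBF + MTTR = 5685
Ai = 5680 / 5685
Ai = 0.9991

0.9991


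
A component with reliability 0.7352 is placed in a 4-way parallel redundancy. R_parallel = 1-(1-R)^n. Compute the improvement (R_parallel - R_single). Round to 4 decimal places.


R_single = 0.7352, n = 4
1 - R_single = 0.2648
(1 - R_single)^n = 0.2648^4 = 0.0049
R_parallel = 1 - 0.0049 = 0.9951
Improvement = 0.9951 - 0.7352
Improvement = 0.2599

0.2599


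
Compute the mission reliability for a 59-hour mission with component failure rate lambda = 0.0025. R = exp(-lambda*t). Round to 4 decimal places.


lambda = 0.0025
mission_time = 59
lambda * t = 0.0025 * 59 = 0.1475
R = exp(-0.1475)
R = 0.8629

0.8629


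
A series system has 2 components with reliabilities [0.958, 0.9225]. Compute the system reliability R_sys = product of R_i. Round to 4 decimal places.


Components: [0.958, 0.9225]
After component 1 (R=0.958): product = 0.958
After component 2 (R=0.9225): product = 0.8838
R_sys = 0.8838

0.8838


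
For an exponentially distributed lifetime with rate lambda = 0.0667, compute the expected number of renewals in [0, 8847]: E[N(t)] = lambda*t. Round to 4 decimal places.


lambda = 0.0667
t = 8847
E[N(t)] = lambda * t
E[N(t)] = 0.0667 * 8847
E[N(t)] = 590.0949

590.0949


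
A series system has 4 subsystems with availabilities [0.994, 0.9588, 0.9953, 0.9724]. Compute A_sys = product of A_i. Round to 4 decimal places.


Subsystems: [0.994, 0.9588, 0.9953, 0.9724]
After subsystem 1 (A=0.994): product = 0.994
After subsystem 2 (A=0.9588): product = 0.953
After subsystem 3 (A=0.9953): product = 0.9486
After subsystem 4 (A=0.9724): product = 0.9224
A_sys = 0.9224

0.9224


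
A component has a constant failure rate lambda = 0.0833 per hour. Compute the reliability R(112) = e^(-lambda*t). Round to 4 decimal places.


lambda = 0.0833
t = 112
lambda * t = 9.3296
R(t) = e^(-9.3296)
R(t) = 0.0001

0.0001


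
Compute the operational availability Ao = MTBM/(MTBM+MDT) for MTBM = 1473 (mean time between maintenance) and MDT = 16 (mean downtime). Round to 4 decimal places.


MTBM = 1473
MDT = 16
MTBM + MDT = 1489
Ao = 1473 / 1489
Ao = 0.9893

0.9893


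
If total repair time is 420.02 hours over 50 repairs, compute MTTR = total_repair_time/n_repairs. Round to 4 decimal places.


total_repair_time = 420.02
n_repairs = 50
MTTR = 420.02 / 50
MTTR = 8.4004

8.4004


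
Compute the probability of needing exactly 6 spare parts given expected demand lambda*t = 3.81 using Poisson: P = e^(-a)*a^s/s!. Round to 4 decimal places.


a = 3.81, s = 6
e^(-a) = e^(-3.81) = 0.0221
a^s = 3.81^6 = 3058.7914
s! = 720
P = 0.0221 * 3058.7914 / 720
P = 0.0941

0.0941


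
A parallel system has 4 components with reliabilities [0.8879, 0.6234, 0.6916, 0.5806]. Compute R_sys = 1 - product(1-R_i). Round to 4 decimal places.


Components: [0.8879, 0.6234, 0.6916, 0.5806]
(1 - 0.8879) = 0.1121, running product = 0.1121
(1 - 0.6234) = 0.3766, running product = 0.0422
(1 - 0.6916) = 0.3084, running product = 0.013
(1 - 0.5806) = 0.4194, running product = 0.0055
Product of (1-R_i) = 0.0055
R_sys = 1 - 0.0055 = 0.9945

0.9945


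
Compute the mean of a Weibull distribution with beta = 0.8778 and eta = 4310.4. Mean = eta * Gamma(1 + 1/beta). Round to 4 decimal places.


beta = 0.8778, eta = 4310.4
1/beta = 1.1392
1 + 1/beta = 2.1392
Gamma(2.1392) = 1.0671
Mean = 4310.4 * 1.0671
Mean = 4599.5674

4599.5674


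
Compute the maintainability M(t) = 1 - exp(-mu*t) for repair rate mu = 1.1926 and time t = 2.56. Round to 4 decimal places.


mu = 1.1926, t = 2.56
mu * t = 1.1926 * 2.56 = 3.0531
exp(-3.0531) = 0.0472
M(t) = 1 - 0.0472
M(t) = 0.9528

0.9528


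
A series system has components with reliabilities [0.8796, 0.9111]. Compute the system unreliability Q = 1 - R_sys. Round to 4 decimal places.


Components: [0.8796, 0.9111]
After component 1: product = 0.8796
After component 2: product = 0.8014
R_sys = 0.8014
Q = 1 - 0.8014 = 0.1986

0.1986


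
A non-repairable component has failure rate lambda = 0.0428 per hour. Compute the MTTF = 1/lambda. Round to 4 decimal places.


lambda = 0.0428
MTTF = 1 / 0.0428
MTTF = 23.3645

23.3645


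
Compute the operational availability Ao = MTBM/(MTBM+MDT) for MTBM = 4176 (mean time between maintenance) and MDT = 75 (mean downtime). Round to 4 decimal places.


MTBM = 4176
MDT = 75
MTBM + MDT = 4251
Ao = 4176 / 4251
Ao = 0.9824

0.9824


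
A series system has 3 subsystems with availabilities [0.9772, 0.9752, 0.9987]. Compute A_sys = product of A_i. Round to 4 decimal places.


Subsystems: [0.9772, 0.9752, 0.9987]
After subsystem 1 (A=0.9772): product = 0.9772
After subsystem 2 (A=0.9752): product = 0.953
After subsystem 3 (A=0.9987): product = 0.9517
A_sys = 0.9517

0.9517


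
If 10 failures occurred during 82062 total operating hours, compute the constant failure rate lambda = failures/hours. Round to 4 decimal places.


failures = 10
total_hours = 82062
lambda = 10 / 82062
lambda = 0.0001

0.0001


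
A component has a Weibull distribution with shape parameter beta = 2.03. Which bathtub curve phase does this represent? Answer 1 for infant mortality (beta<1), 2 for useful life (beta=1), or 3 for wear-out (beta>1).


beta = 2.03
Compare beta to 1:
beta < 1 => infant mortality (phase 1)
beta = 1 => useful life (phase 2)
beta > 1 => wear-out (phase 3)
Since beta = 2.03, this is wear-out (increasing failure rate)
Phase = 3

3


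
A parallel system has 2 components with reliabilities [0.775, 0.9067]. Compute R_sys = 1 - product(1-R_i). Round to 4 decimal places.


Components: [0.775, 0.9067]
(1 - 0.775) = 0.225, running product = 0.225
(1 - 0.9067) = 0.0933, running product = 0.021
Product of (1-R_i) = 0.021
R_sys = 1 - 0.021 = 0.979

0.979


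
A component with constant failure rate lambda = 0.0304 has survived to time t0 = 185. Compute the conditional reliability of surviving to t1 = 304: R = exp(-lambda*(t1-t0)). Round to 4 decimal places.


lambda = 0.0304
t0 = 185, t1 = 304
t1 - t0 = 119
lambda * (t1-t0) = 0.0304 * 119 = 3.6176
R = exp(-3.6176)
R = 0.0268

0.0268


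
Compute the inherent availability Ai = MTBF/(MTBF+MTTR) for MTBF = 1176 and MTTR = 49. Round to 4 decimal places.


MTBF = 1176
MTTR = 49
MTBF + MTTR = 1225
Ai = 1176 / 1225
Ai = 0.96

0.96


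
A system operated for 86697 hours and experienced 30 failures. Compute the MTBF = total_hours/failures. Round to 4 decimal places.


total_hours = 86697
failures = 30
MTBF = 86697 / 30
MTBF = 2889.9

2889.9


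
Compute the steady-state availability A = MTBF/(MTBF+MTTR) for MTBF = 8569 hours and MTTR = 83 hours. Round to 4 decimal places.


MTBF = 8569
MTTR = 83
MTBF + MTTR = 8652
A = 8569 / 8652
A = 0.9904

0.9904


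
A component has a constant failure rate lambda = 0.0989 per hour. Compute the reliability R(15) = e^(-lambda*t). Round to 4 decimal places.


lambda = 0.0989
t = 15
lambda * t = 1.4835
R(t) = e^(-1.4835)
R(t) = 0.2268

0.2268


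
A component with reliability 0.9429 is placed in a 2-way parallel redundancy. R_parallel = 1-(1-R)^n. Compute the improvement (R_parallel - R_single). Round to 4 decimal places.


R_single = 0.9429, n = 2
1 - R_single = 0.0571
(1 - R_single)^n = 0.0571^2 = 0.0033
R_parallel = 1 - 0.0033 = 0.9967
Improvement = 0.9967 - 0.9429
Improvement = 0.0538

0.0538


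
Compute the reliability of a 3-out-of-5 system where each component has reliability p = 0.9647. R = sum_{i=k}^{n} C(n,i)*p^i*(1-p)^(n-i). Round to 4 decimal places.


k = 3, n = 5, p = 0.9647
i=3: C(5,3)=10 * 0.9647^3 * 0.0353^2 = 0.0112
i=4: C(5,4)=5 * 0.9647^4 * 0.0353^1 = 0.1529
i=5: C(5,5)=1 * 0.9647^5 * 0.0353^0 = 0.8355
R = sum of terms = 0.9996

0.9996


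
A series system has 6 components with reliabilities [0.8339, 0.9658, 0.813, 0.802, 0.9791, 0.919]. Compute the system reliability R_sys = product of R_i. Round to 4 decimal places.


Components: [0.8339, 0.9658, 0.813, 0.802, 0.9791, 0.919]
After component 1 (R=0.8339): product = 0.8339
After component 2 (R=0.9658): product = 0.8054
After component 3 (R=0.813): product = 0.6548
After component 4 (R=0.802): product = 0.5251
After component 5 (R=0.9791): product = 0.5142
After component 6 (R=0.919): product = 0.4725
R_sys = 0.4725

0.4725


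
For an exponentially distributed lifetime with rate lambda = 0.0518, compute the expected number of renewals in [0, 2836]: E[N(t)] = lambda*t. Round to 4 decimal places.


lambda = 0.0518
t = 2836
E[N(t)] = lambda * t
E[N(t)] = 0.0518 * 2836
E[N(t)] = 146.9048

146.9048


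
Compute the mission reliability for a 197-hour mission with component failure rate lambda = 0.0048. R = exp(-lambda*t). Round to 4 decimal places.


lambda = 0.0048
mission_time = 197
lambda * t = 0.0048 * 197 = 0.9456
R = exp(-0.9456)
R = 0.3884

0.3884


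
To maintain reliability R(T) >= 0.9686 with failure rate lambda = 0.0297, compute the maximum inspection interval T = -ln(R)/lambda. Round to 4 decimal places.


R_target = 0.9686
lambda = 0.0297
-ln(0.9686) = 0.0319
T = 0.0319 / 0.0297
T = 1.0742

1.0742


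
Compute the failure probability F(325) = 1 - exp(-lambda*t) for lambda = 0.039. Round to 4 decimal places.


lambda = 0.039, t = 325
lambda * t = 12.675
exp(-12.675) = 0.0
F(t) = 1 - 0.0
F(t) = 1.0

1.0


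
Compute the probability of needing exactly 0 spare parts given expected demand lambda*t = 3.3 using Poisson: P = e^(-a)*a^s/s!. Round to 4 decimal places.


a = 3.3, s = 0
e^(-a) = e^(-3.3) = 0.0369
a^s = 3.3^0 = 1.0
s! = 1
P = 0.0369 * 1.0 / 1
P = 0.0369

0.0369


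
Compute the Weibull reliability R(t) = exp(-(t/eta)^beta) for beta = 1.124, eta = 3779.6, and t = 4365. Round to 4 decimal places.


beta = 1.124, eta = 3779.6, t = 4365
t/eta = 4365 / 3779.6 = 1.1549
(t/eta)^beta = 1.1549^1.124 = 1.1757
R(t) = exp(-1.1757)
R(t) = 0.3086

0.3086


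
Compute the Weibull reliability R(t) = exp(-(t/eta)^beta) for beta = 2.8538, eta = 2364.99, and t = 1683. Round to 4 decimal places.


beta = 2.8538, eta = 2364.99, t = 1683
t/eta = 1683 / 2364.99 = 0.7116
(t/eta)^beta = 0.7116^2.8538 = 0.3788
R(t) = exp(-0.3788)
R(t) = 0.6847

0.6847


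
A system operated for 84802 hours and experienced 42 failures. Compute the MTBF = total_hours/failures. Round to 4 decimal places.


total_hours = 84802
failures = 42
MTBF = 84802 / 42
MTBF = 2019.0952

2019.0952


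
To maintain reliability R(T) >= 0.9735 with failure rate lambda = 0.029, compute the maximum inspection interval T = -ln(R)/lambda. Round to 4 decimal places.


R_target = 0.9735
lambda = 0.029
-ln(0.9735) = 0.0269
T = 0.0269 / 0.029
T = 0.9261

0.9261


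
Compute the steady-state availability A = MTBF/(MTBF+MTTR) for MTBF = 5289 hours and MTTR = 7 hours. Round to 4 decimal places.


MTBF = 5289
MTTR = 7
MTBF + MTTR = 5296
A = 5289 / 5296
A = 0.9987

0.9987


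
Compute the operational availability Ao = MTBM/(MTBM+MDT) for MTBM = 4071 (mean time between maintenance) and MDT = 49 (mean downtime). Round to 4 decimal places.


MTBM = 4071
MDT = 49
MTBM + MDT = 4120
Ao = 4071 / 4120
Ao = 0.9881

0.9881


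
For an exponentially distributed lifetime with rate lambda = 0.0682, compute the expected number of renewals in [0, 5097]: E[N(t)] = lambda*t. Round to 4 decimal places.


lambda = 0.0682
t = 5097
E[N(t)] = lambda * t
E[N(t)] = 0.0682 * 5097
E[N(t)] = 347.6154

347.6154


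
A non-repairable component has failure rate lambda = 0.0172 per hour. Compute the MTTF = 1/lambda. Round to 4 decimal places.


lambda = 0.0172
MTTF = 1 / 0.0172
MTTF = 58.1395

58.1395


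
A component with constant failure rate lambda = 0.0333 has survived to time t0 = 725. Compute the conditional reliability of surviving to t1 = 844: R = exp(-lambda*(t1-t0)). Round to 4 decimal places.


lambda = 0.0333
t0 = 725, t1 = 844
t1 - t0 = 119
lambda * (t1-t0) = 0.0333 * 119 = 3.9627
R = exp(-3.9627)
R = 0.019

0.019


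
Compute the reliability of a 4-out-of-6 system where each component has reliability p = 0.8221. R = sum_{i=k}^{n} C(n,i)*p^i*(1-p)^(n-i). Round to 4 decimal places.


k = 4, n = 6, p = 0.8221
i=4: C(6,4)=15 * 0.8221^4 * 0.1779^2 = 0.2168
i=5: C(6,5)=6 * 0.8221^5 * 0.1779^1 = 0.4008
i=6: C(6,6)=1 * 0.8221^6 * 0.1779^0 = 0.3087
R = sum of terms = 0.9264

0.9264


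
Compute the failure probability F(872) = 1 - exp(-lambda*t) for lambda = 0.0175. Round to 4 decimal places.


lambda = 0.0175, t = 872
lambda * t = 15.26
exp(-15.26) = 0.0
F(t) = 1 - 0.0
F(t) = 1.0

1.0


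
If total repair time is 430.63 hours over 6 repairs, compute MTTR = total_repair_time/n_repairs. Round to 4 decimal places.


total_repair_time = 430.63
n_repairs = 6
MTTR = 430.63 / 6
MTTR = 71.7717

71.7717


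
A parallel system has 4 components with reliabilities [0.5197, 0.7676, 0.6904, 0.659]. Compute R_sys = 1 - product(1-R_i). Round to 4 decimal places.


Components: [0.5197, 0.7676, 0.6904, 0.659]
(1 - 0.5197) = 0.4803, running product = 0.4803
(1 - 0.7676) = 0.2324, running product = 0.1116
(1 - 0.6904) = 0.3096, running product = 0.0346
(1 - 0.659) = 0.341, running product = 0.0118
Product of (1-R_i) = 0.0118
R_sys = 1 - 0.0118 = 0.9882

0.9882


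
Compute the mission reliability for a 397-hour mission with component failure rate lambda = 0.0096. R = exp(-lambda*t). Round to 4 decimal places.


lambda = 0.0096
mission_time = 397
lambda * t = 0.0096 * 397 = 3.8112
R = exp(-3.8112)
R = 0.0221

0.0221


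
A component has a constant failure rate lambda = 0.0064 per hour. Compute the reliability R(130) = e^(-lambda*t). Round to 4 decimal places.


lambda = 0.0064
t = 130
lambda * t = 0.832
R(t) = e^(-0.832)
R(t) = 0.4352

0.4352


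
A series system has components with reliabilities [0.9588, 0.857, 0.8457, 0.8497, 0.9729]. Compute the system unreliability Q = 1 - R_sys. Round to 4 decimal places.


Components: [0.9588, 0.857, 0.8457, 0.8497, 0.9729]
After component 1: product = 0.9588
After component 2: product = 0.8217
After component 3: product = 0.6949
After component 4: product = 0.5905
After component 5: product = 0.5745
R_sys = 0.5745
Q = 1 - 0.5745 = 0.4255

0.4255


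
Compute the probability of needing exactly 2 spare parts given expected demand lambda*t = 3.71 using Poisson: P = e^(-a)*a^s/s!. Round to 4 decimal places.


a = 3.71, s = 2
e^(-a) = e^(-3.71) = 0.0245
a^s = 3.71^2 = 13.7641
s! = 2
P = 0.0245 * 13.7641 / 2
P = 0.1685

0.1685


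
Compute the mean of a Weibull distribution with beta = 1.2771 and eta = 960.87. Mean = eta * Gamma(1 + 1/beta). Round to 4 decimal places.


beta = 1.2771, eta = 960.87
1/beta = 0.783
1 + 1/beta = 1.783
Gamma(1.783) = 0.927
Mean = 960.87 * 0.927
Mean = 890.7144

890.7144


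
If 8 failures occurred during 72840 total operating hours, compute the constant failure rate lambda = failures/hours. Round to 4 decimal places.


failures = 8
total_hours = 72840
lambda = 8 / 72840
lambda = 0.0001

0.0001


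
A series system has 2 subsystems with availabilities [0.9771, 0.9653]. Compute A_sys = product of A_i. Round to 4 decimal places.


Subsystems: [0.9771, 0.9653]
After subsystem 1 (A=0.9771): product = 0.9771
After subsystem 2 (A=0.9653): product = 0.9432
A_sys = 0.9432

0.9432


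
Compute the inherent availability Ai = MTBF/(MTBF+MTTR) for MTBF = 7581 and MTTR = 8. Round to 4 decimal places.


MTBF = 7581
MTTR = 8
MTBF + MTTR = 7589
Ai = 7581 / 7589
Ai = 0.9989

0.9989


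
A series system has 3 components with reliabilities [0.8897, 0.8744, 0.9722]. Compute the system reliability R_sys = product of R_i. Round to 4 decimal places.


Components: [0.8897, 0.8744, 0.9722]
After component 1 (R=0.8897): product = 0.8897
After component 2 (R=0.8744): product = 0.778
After component 3 (R=0.9722): product = 0.7563
R_sys = 0.7563

0.7563


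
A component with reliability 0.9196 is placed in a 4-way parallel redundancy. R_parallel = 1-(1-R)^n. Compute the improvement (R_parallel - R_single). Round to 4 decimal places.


R_single = 0.9196, n = 4
1 - R_single = 0.0804
(1 - R_single)^n = 0.0804^4 = 0.0
R_parallel = 1 - 0.0 = 1.0
Improvement = 1.0 - 0.9196
Improvement = 0.0804

0.0804


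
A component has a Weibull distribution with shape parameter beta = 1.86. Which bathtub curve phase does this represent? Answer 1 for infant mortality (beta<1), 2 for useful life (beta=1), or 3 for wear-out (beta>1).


beta = 1.86
Compare beta to 1:
beta < 1 => infant mortality (phase 1)
beta = 1 => useful life (phase 2)
beta > 1 => wear-out (phase 3)
Since beta = 1.86, this is wear-out (increasing failure rate)
Phase = 3

3


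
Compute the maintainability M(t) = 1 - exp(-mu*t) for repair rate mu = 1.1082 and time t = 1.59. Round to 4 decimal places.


mu = 1.1082, t = 1.59
mu * t = 1.1082 * 1.59 = 1.762
exp(-1.762) = 0.1717
M(t) = 1 - 0.1717
M(t) = 0.8283

0.8283


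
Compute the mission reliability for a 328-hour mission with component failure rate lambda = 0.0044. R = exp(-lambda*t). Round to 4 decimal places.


lambda = 0.0044
mission_time = 328
lambda * t = 0.0044 * 328 = 1.4432
R = exp(-1.4432)
R = 0.2362

0.2362
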